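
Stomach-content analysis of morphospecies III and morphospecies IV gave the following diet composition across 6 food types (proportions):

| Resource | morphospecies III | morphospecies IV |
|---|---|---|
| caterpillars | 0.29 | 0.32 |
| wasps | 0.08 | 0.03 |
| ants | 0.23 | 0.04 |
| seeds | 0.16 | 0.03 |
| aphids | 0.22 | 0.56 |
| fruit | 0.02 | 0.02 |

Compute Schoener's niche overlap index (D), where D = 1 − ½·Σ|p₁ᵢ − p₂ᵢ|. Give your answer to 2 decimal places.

0.63

Σ|p₁ᵢ − p₂ᵢ| = 0.03 + 0.05 + 0.19 + 0.13 + 0.34 + 0.00 = 0.74
D = 1 − ½ × 0.74 = 1 − 0.370 = 0.6300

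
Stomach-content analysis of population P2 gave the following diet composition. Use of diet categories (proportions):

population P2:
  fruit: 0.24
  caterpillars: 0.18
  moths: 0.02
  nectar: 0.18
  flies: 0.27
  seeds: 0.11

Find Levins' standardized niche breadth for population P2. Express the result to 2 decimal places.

Σpᵢ² = 0.24² + 0.18² + 0.02² + 0.18² + 0.27² + 0.11² = 0.0576 + 0.0324 + 0.0004 + 0.0324 + 0.0729 + 0.0121 = 0.2078
B = 1 / 0.2078 = 4.8123
Bₛ = (B − 1)/(n − 1) = (4.8123 − 1)/(6 − 1) = 3.8123/5 = 0.7625

0.76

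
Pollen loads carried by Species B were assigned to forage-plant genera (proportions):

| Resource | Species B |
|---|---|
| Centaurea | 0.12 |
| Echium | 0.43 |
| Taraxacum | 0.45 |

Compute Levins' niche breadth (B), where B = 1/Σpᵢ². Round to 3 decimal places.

2.489

Σpᵢ² = 0.12² + 0.43² + 0.45² = 0.0144 + 0.1849 + 0.2025 = 0.4018
B = 1 / 0.4018 = 2.48880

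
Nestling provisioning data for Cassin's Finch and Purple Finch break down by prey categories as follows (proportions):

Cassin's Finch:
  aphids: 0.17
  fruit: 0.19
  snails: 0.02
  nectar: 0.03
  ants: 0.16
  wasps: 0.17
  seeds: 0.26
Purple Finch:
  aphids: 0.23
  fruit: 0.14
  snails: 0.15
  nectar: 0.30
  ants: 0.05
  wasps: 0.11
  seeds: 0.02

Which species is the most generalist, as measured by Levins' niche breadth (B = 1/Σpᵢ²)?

Σp_Cassᵢ² = 0.17² + 0.19² + 0.02² + 0.03² + 0.16² + 0.17² + 0.26² = 0.0289 + 0.0361 + 0.0004 + 0.0009 + 0.0256 + 0.0289 + 0.0676 = 0.1884
B_Cass = 1 / 0.1884 = 5.3079
Σp_Purpᵢ² = 0.23² + 0.14² + 0.15² + 0.30² + 0.05² + 0.11² + 0.02² = 0.0529 + 0.0196 + 0.0225 + 0.0900 + 0.0025 + 0.0121 + 0.0004 = 0.2000
B_Purp = 1 / 0.2000 = 5.0000
Highest B → broadest niche (most generalist): Cassin's Finch (B = 5.31).

Cassin's Finch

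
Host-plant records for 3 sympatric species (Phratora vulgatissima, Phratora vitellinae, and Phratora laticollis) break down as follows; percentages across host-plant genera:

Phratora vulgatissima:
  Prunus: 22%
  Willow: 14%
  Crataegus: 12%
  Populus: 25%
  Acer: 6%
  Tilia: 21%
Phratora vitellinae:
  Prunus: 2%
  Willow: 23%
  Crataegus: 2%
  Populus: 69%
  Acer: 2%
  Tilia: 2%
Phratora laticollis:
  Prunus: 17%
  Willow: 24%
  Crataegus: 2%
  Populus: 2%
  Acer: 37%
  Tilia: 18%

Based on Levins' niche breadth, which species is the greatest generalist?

Phratora vulgatissima

Convert percentages to proportions (divide by 100).
Σp_vulgᵢ² = 0.22² + 0.14² + 0.12² + 0.25² + 0.06² + 0.21² = 0.0484 + 0.0196 + 0.0144 + 0.0625 + 0.0036 + 0.0441 = 0.1926
B_vulg = 1 / 0.1926 = 5.1921
Σp_viteᵢ² = 0.02² + 0.23² + 0.02² + 0.69² + 0.02² + 0.02² = 0.0004 + 0.0529 + 0.0004 + 0.4761 + 0.0004 + 0.0004 = 0.5306
B_vite = 1 / 0.5306 = 1.8847
Σp_latiᵢ² = 0.17² + 0.24² + 0.02² + 0.02² + 0.37² + 0.18² = 0.0289 + 0.0576 + 0.0004 + 0.0004 + 0.1369 + 0.0324 = 0.2566
B_lati = 1 / 0.2566 = 3.8971
Highest B → broadest niche (most generalist): Phratora vulgatissima (B = 5.19).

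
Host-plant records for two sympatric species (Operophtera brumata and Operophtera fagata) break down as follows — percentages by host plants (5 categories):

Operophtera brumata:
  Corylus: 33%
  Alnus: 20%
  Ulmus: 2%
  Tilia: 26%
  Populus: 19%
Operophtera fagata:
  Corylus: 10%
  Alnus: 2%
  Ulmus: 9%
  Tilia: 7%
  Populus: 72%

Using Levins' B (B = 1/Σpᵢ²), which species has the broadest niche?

Convert percentages to proportions (divide by 100).
Σp_brumᵢ² = 0.33² + 0.20² + 0.02² + 0.26² + 0.19² = 0.1089 + 0.0400 + 0.0004 + 0.0676 + 0.0361 = 0.2530
B_brum = 1 / 0.2530 = 3.9526
Σp_fagaᵢ² = 0.10² + 0.02² + 0.09² + 0.07² + 0.72² = 0.0100 + 0.0004 + 0.0081 + 0.0049 + 0.5184 = 0.5418
B_faga = 1 / 0.5418 = 1.8457
Highest B → broadest niche (most generalist): Operophtera brumata (B = 3.95).

Operophtera brumata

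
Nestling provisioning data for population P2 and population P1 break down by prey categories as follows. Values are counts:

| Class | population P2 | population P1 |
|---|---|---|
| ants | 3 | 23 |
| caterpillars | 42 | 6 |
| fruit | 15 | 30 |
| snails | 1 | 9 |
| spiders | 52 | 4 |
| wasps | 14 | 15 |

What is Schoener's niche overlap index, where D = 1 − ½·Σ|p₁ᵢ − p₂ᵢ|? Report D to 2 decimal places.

Proportions for population P2 (n=127): 3/127=0.0236, 42/127=0.3307, 15/127=0.1181, 1/127=0.0079, 52/127=0.4094, 14/127=0.1102
Proportions for population P1 (n=87): 23/87=0.2644, 6/87=0.0690, 30/87=0.3448, 9/87=0.1034, 4/87=0.0460, 15/87=0.1724
Σ|p₁ᵢ − p₂ᵢ| = 0.2408 + 0.2617 + 0.2267 + 0.0955 + 0.3634 + 0.0622 = 1.2503
D = 1 − ½ × 1.2503 = 1 − 0.62515 = 0.37485

0.37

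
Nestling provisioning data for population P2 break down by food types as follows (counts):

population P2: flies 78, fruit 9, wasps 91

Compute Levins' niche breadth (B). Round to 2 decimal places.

Proportions for population P2 (n=178): 78/178=0.4382, 9/178=0.0506, 91/178=0.5112
Σpᵢ² = 0.4382² + 0.0506² + 0.5112² = 0.192019 + 0.002560 + 0.261325 = 0.455904
B = 1 / 0.455904 = 2.1934

2.19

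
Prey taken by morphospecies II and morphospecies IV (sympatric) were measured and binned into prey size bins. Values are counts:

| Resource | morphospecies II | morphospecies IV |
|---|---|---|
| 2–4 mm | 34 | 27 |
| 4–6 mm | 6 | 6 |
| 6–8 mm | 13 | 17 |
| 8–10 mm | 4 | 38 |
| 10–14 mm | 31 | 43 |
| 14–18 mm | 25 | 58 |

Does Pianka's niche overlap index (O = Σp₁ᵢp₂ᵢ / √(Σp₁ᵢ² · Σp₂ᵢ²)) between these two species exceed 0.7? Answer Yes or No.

Proportions for morphospecies II (n=113): 34/113=0.3009, 6/113=0.0531, 13/113=0.1150, 4/113=0.0354, 31/113=0.2743, 25/113=0.2212
Proportions for morphospecies IV (n=189): 27/189=0.1429, 6/189=0.0317, 17/189=0.0899, 38/189=0.2011, 43/189=0.2275, 58/189=0.3069
Σ p₁ᵢp₂ᵢ = 0.042999 + 0.001683 + 0.010339 + 0.007119 + 0.062403 + 0.067886 = 0.192429
Σp_1ᵢ² = 0.3009² + 0.0531² + 0.1150² + 0.0354² + 0.2743² + 0.2212² = 0.090541 + 0.002820 + 0.013225 + 0.001253 + 0.075240 + 0.048929 = 0.232008
Σp_2ᵢ² = 0.1429² + 0.0317² + 0.0899² + 0.2011² + 0.2275² + 0.3069² = 0.020420 + 0.001005 + 0.008082 + 0.040441 + 0.051756 + 0.094188 = 0.215892
O = 0.192429 / √(0.232008 × 0.215892) = 0.192429 / 0.2238050 = 0.8598
O = 0.8598 > 0.7 → Yes.

Yes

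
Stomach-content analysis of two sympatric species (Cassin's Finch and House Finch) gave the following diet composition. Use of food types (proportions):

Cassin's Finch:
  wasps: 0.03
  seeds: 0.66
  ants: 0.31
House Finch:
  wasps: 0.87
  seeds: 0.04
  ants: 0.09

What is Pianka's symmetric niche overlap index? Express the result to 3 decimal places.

Σ p₁ᵢp₂ᵢ = 0.0261 + 0.0264 + 0.0279 = 0.0804
Σp_1ᵢ² = 0.03² + 0.66² + 0.31² = 0.0009 + 0.4356 + 0.0961 = 0.5326
Σp_2ᵢ² = 0.87² + 0.04² + 0.09² = 0.7569 + 0.0016 + 0.0081 = 0.7666
O = 0.0804 / √(0.5326 × 0.7666) = 0.0804 / 0.638977 = 0.12583

0.126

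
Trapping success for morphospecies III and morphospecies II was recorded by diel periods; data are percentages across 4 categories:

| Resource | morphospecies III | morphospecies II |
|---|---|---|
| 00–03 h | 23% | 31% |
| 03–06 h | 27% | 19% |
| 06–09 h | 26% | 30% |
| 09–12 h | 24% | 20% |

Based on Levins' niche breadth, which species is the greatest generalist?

morphospecies III

Convert percentages to proportions (divide by 100).
Σp_IIIᵢ² = 0.23² + 0.27² + 0.26² + 0.24² = 0.0529 + 0.0729 + 0.0676 + 0.0576 = 0.2510
B_III = 1 / 0.2510 = 3.9841
Σp_IIᵢ² = 0.31² + 0.19² + 0.30² + 0.20² = 0.0961 + 0.0361 + 0.0900 + 0.0400 = 0.2622
B_II = 1 / 0.2622 = 3.8139
Highest B → broadest niche (most generalist): morphospecies III (B = 3.98).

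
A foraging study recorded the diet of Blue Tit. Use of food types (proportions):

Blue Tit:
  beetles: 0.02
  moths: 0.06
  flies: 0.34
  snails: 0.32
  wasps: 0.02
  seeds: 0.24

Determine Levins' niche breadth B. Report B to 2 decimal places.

3.57

Σpᵢ² = 0.02² + 0.06² + 0.34² + 0.32² + 0.02² + 0.24² = 0.0004 + 0.0036 + 0.1156 + 0.1024 + 0.0004 + 0.0576 = 0.2800
B = 1 / 0.2800 = 3.5714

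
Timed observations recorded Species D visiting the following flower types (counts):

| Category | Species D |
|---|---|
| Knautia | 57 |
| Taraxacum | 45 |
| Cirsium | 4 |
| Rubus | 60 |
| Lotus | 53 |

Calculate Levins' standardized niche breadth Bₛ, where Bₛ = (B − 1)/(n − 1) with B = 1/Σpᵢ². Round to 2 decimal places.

Proportions for Species D (n=219): 57/219=0.2603, 45/219=0.2055, 4/219=0.0183, 60/219=0.2740, 53/219=0.2420
Σpᵢ² = 0.2603² + 0.2055² + 0.0183² + 0.2740² + 0.2420² = 0.067756 + 0.042230 + 0.000335 + 0.075076 + 0.058564 = 0.243961
B = 1 / 0.243961 = 4.0990
Bₛ = (B − 1)/(n − 1) = (4.0990 − 1)/(5 − 1) = 3.0990/4 = 0.7748

0.77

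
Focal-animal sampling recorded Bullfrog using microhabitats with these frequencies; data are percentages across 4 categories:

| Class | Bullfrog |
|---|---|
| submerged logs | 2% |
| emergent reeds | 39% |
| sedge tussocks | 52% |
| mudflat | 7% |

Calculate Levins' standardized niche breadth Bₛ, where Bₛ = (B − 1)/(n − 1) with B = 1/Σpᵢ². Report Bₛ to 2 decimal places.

Convert percentages to proportions (divide by 100).
Σpᵢ² = 0.02² + 0.39² + 0.52² + 0.07² = 0.0004 + 0.1521 + 0.2704 + 0.0049 = 0.4278
B = 1 / 0.4278 = 2.3375
Bₛ = (B − 1)/(n − 1) = (2.3375 − 1)/(4 − 1) = 1.3375/3 = 0.4458

0.45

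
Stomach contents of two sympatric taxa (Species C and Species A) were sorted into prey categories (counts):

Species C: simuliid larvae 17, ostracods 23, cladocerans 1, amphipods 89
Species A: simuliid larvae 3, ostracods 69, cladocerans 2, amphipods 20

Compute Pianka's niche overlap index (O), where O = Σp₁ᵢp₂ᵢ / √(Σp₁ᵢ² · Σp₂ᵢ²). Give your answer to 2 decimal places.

Proportions for Species C (n=130): 17/130=0.1308, 23/130=0.1769, 1/130=0.0077, 89/130=0.6846
Proportions for Species A (n=94): 3/94=0.0319, 69/94=0.7340, 2/94=0.0213, 20/94=0.2128
Σ p₁ᵢp₂ᵢ = 0.004173 + 0.129845 + 0.000164 + 0.145683 = 0.279865
Σp_1ᵢ² = 0.1308² + 0.1769² + 0.0077² + 0.6846² = 0.017109 + 0.031294 + 0.000059 + 0.468677 = 0.517139
Σp_2ᵢ² = 0.0319² + 0.7340² + 0.0213² + 0.2128² = 0.001018 + 0.538756 + 0.000454 + 0.045284 = 0.585512
O = 0.279865 / √(0.517139 × 0.585512) = 0.279865 / 0.5502646 = 0.5086

0.51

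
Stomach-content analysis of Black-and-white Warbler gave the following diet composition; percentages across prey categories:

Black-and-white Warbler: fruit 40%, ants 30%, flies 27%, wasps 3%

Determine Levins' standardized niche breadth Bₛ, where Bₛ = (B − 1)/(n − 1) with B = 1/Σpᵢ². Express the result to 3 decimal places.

Convert percentages to proportions (divide by 100).
Σpᵢ² = 0.40² + 0.30² + 0.27² + 0.03² = 0.1600 + 0.0900 + 0.0729 + 0.0009 = 0.3238
B = 1 / 0.3238 = 3.08833
Bₛ = (B − 1)/(n − 1) = (3.08833 − 1)/(4 − 1) = 2.08833/3 = 0.69611

0.696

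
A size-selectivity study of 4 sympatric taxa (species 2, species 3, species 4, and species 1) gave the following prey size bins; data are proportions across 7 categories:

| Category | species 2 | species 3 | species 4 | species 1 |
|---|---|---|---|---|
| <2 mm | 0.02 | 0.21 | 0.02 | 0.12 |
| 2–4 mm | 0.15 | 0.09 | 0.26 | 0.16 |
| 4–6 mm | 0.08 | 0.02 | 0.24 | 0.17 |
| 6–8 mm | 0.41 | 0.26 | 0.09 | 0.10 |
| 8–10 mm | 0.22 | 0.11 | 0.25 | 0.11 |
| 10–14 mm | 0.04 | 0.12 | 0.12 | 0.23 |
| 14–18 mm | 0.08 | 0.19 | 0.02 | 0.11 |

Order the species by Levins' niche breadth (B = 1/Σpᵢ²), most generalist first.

species 1 > species 3 > species 4 > species 2

Σp_2ᵢ² = 0.02² + 0.15² + 0.08² + 0.41² + 0.22² + 0.04² + 0.08² = 0.0004 + 0.0225 + 0.0064 + 0.1681 + 0.0484 + 0.0016 + 0.0064 = 0.2538
B_2 = 1 / 0.2538 = 3.9401
Σp_3ᵢ² = 0.21² + 0.09² + 0.02² + 0.26² + 0.11² + 0.12² + 0.19² = 0.0441 + 0.0081 + 0.0004 + 0.0676 + 0.0121 + 0.0144 + 0.0361 = 0.1828
B_3 = 1 / 0.1828 = 5.4705
Σp_4ᵢ² = 0.02² + 0.26² + 0.24² + 0.09² + 0.25² + 0.12² + 0.02² = 0.0004 + 0.0676 + 0.0576 + 0.0081 + 0.0625 + 0.0144 + 0.0004 = 0.2110
B_4 = 1 / 0.2110 = 4.7393
Σp_1ᵢ² = 0.12² + 0.16² + 0.17² + 0.10² + 0.11² + 0.23² + 0.11² = 0.0144 + 0.0256 + 0.0289 + 0.0100 + 0.0121 + 0.0529 + 0.0121 = 0.1560
B_1 = 1 / 0.1560 = 6.4103
Ranking by B (broadest → narrowest): species 1 (6.41) > species 3 (5.47) > species 4 (4.74) > species 2 (3.94)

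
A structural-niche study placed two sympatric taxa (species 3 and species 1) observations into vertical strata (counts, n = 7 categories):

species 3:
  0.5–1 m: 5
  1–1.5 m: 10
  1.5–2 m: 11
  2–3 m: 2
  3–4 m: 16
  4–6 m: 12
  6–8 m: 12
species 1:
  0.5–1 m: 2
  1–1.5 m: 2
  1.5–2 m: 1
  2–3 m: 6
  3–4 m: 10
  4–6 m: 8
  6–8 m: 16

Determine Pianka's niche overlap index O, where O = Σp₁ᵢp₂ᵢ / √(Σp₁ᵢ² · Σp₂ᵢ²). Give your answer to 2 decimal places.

Proportions for species 3 (n=68): 5/68=0.0735, 10/68=0.1471, 11/68=0.1618, 2/68=0.0294, 16/68=0.2353, 12/68=0.1765, 12/68=0.1765
Proportions for species 1 (n=45): 2/45=0.0444, 2/45=0.0444, 1/45=0.0222, 6/45=0.1333, 10/45=0.2222, 8/45=0.1778, 16/45=0.3556
Σ p₁ᵢp₂ᵢ = 0.003263 + 0.006531 + 0.003592 + 0.003919 + 0.052284 + 0.031382 + 0.062763 = 0.163734
Σp_1ᵢ² = 0.0735² + 0.1471² + 0.1618² + 0.0294² + 0.2353² + 0.1765² + 0.1765² = 0.005402 + 0.021638 + 0.026179 + 0.000864 + 0.055366 + 0.031152 + 0.031152 = 0.171753
Σp_2ᵢ² = 0.0444² + 0.0444² + 0.0222² + 0.1333² + 0.2222² + 0.1778² + 0.3556² = 0.001971 + 0.001971 + 0.000493 + 0.017769 + 0.049373 + 0.031613 + 0.126451 = 0.229641
O = 0.163734 / √(0.171753 × 0.229641) = 0.163734 / 0.1985989 = 0.8244

0.82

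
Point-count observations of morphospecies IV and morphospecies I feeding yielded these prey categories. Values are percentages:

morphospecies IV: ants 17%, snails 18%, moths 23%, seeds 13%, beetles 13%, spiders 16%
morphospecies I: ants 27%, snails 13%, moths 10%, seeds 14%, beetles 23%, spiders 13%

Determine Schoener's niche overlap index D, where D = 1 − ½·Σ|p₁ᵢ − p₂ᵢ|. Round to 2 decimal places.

Convert percentages to proportions (divide by 100).
Σ|p₁ᵢ − p₂ᵢ| = 0.10 + 0.05 + 0.13 + 0.01 + 0.10 + 0.03 = 0.42
D = 1 − ½ × 0.42 = 1 − 0.210 = 0.7900

0.79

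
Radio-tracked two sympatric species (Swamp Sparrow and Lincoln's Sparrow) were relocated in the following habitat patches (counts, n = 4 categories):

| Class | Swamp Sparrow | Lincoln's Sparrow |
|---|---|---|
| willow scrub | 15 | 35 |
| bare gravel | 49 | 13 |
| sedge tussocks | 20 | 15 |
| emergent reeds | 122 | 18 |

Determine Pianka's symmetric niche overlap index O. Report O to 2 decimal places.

0.62

Proportions for Swamp Sparrow (n=206): 15/206=0.0728, 49/206=0.2379, 20/206=0.0971, 122/206=0.5922
Proportions for Lincoln's Sparrow (n=81): 35/81=0.4321, 13/81=0.1605, 15/81=0.1852, 18/81=0.2222
Σ p₁ᵢp₂ᵢ = 0.031457 + 0.038183 + 0.017983 + 0.131587 = 0.219210
Σp_1ᵢ² = 0.0728² + 0.2379² + 0.0971² + 0.5922² = 0.005300 + 0.056596 + 0.009428 + 0.350701 = 0.422025
Σp_2ᵢ² = 0.4321² + 0.1605² + 0.1852² + 0.2222² = 0.186710 + 0.025760 + 0.034299 + 0.049373 = 0.296142
O = 0.219210 / √(0.422025 × 0.296142) = 0.219210 / 0.3535242 = 0.6201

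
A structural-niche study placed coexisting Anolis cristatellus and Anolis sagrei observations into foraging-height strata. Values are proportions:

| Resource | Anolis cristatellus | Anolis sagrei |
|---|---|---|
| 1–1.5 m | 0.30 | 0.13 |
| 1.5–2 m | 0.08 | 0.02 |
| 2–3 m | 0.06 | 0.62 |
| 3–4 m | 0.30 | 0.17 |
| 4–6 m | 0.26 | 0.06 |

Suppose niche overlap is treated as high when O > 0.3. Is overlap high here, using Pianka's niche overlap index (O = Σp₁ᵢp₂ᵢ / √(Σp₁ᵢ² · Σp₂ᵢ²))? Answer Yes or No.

Σ p₁ᵢp₂ᵢ = 0.0390 + 0.0016 + 0.0372 + 0.0510 + 0.0156 = 0.1444
Σp_1ᵢ² = 0.30² + 0.08² + 0.06² + 0.30² + 0.26² = 0.0900 + 0.0064 + 0.0036 + 0.0900 + 0.0676 = 0.2576
Σp_2ᵢ² = 0.13² + 0.02² + 0.62² + 0.17² + 0.06² = 0.0169 + 0.0004 + 0.3844 + 0.0289 + 0.0036 = 0.4342
O = 0.1444 / √(0.2576 × 0.4342) = 0.1444 / 0.33444 = 0.4318
O = 0.4318 > 0.3 → Yes.

Yes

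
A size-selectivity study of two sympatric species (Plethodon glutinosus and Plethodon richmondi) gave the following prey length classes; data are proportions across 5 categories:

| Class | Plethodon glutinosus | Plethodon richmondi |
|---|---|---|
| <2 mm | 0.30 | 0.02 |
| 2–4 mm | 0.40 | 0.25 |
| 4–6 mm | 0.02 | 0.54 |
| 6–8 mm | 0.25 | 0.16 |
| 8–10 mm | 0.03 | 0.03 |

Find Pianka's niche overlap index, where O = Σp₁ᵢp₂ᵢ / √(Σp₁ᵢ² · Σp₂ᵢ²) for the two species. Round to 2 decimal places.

Σ p₁ᵢp₂ᵢ = 0.0060 + 0.1000 + 0.0108 + 0.0400 + 0.0009 = 0.1577
Σp_1ᵢ² = 0.30² + 0.40² + 0.02² + 0.25² + 0.03² = 0.0900 + 0.1600 + 0.0004 + 0.0625 + 0.0009 = 0.3138
Σp_2ᵢ² = 0.02² + 0.25² + 0.54² + 0.16² + 0.03² = 0.0004 + 0.0625 + 0.2916 + 0.0256 + 0.0009 = 0.3810
O = 0.1577 / √(0.3138 × 0.3810) = 0.1577 / 0.34577 = 0.4561

0.46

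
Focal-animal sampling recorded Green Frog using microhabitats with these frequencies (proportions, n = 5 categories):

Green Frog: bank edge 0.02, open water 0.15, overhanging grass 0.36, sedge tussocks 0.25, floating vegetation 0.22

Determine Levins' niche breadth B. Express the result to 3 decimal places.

Σpᵢ² = 0.02² + 0.15² + 0.36² + 0.25² + 0.22² = 0.0004 + 0.0225 + 0.1296 + 0.0625 + 0.0484 = 0.2634
B = 1 / 0.2634 = 3.79651

3.797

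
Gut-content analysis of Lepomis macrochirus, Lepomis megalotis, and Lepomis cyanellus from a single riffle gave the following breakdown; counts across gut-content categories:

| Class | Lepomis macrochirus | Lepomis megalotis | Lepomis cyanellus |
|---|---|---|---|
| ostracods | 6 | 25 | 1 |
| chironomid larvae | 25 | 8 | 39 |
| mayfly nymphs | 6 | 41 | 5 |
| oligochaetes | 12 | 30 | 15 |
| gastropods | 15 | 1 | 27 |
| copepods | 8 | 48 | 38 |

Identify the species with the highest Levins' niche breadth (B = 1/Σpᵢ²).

Lepomis macrochirus

Proportions for Lepomis macrochirus (n=72): 6/72=0.0833, 25/72=0.3472, 6/72=0.0833, 12/72=0.1667, 15/72=0.2083, 8/72=0.1111
Proportions for Lepomis megalotis (n=153): 25/153=0.1634, 8/153=0.0523, 41/153=0.2680, 30/153=0.1961, 1/153=0.0065, 48/153=0.3137
Proportions for Lepomis cyanellus (n=125): 1/125=0.0080, 39/125=0.3120, 5/125=0.0400, 15/125=0.1200, 27/125=0.2160, 38/125=0.3040
Σp_macrᵢ² = 0.0833² + 0.3472² + 0.0833² + 0.1667² + 0.2083² + 0.1111² = 0.006939 + 0.120548 + 0.006939 + 0.027789 + 0.043389 + 0.012343 = 0.217947
B_macr = 1 / 0.217947 = 4.5883
Σp_megaᵢ² = 0.1634² + 0.0523² + 0.2680² + 0.1961² + 0.0065² + 0.3137² = 0.026700 + 0.002735 + 0.071824 + 0.038455 + 0.000042 + 0.098408 = 0.238164
B_mega = 1 / 0.238164 = 4.1988
Σp_cyanᵢ² = 0.0080² + 0.3120² + 0.0400² + 0.1200² + 0.2160² + 0.3040² = 0.000064 + 0.097344 + 0.001600 + 0.014400 + 0.046656 + 0.092416 = 0.252480
B_cyan = 1 / 0.252480 = 3.9607
Highest B → broadest niche (most generalist): Lepomis macrochirus (B = 4.59).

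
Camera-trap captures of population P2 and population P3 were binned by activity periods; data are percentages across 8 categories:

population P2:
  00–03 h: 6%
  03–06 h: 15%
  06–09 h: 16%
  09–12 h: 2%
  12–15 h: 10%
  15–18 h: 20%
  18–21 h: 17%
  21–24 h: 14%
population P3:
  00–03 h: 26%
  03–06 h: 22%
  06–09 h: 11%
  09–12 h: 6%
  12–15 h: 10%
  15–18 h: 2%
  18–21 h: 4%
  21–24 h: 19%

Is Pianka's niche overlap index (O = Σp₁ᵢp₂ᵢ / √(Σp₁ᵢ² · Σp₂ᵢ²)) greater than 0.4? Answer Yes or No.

Yes

Convert percentages to proportions (divide by 100).
Σ p₁ᵢp₂ᵢ = 0.0156 + 0.0330 + 0.0176 + 0.0012 + 0.0100 + 0.0040 + 0.0068 + 0.0266 = 0.1148
Σp_1ᵢ² = 0.06² + 0.15² + 0.16² + 0.02² + 0.10² + 0.20² + 0.17² + 0.14² = 0.0036 + 0.0225 + 0.0256 + 0.0004 + 0.0100 + 0.0400 + 0.0289 + 0.0196 = 0.1506
Σp_2ᵢ² = 0.26² + 0.22² + 0.11² + 0.06² + 0.10² + 0.02² + 0.04² + 0.19² = 0.0676 + 0.0484 + 0.0121 + 0.0036 + 0.0100 + 0.0004 + 0.0016 + 0.0361 = 0.1798
O = 0.1148 / √(0.1506 × 0.1798) = 0.1148 / 0.16455 = 0.6977
O = 0.6977 > 0.4 → Yes.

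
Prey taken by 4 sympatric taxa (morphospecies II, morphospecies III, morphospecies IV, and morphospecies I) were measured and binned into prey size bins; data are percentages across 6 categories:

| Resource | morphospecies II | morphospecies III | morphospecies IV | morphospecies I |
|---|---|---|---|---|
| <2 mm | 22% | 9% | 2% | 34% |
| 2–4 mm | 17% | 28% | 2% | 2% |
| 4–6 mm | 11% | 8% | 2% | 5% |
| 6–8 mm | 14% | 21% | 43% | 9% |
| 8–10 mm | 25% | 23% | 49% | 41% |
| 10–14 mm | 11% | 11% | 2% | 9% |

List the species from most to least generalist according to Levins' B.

morphospecies II > morphospecies III > morphospecies I > morphospecies IV

Convert percentages to proportions (divide by 100).
Σp_IIᵢ² = 0.22² + 0.17² + 0.11² + 0.14² + 0.25² + 0.11² = 0.0484 + 0.0289 + 0.0121 + 0.0196 + 0.0625 + 0.0121 = 0.1836
B_II = 1 / 0.1836 = 5.4466
Σp_IIIᵢ² = 0.09² + 0.28² + 0.08² + 0.21² + 0.23² + 0.11² = 0.0081 + 0.0784 + 0.0064 + 0.0441 + 0.0529 + 0.0121 = 0.2020
B_III = 1 / 0.2020 = 4.9505
Σp_IVᵢ² = 0.02² + 0.02² + 0.02² + 0.43² + 0.49² + 0.02² = 0.0004 + 0.0004 + 0.0004 + 0.1849 + 0.2401 + 0.0004 = 0.4266
B_IV = 1 / 0.4266 = 2.3441
Σp_Iᵢ² = 0.34² + 0.02² + 0.05² + 0.09² + 0.41² + 0.09² = 0.1156 + 0.0004 + 0.0025 + 0.0081 + 0.1681 + 0.0081 = 0.3028
B_I = 1 / 0.3028 = 3.3025
Ranking by B (broadest → narrowest): morphospecies II (5.45) > morphospecies III (4.95) > morphospecies I (3.30) > morphospecies IV (2.34)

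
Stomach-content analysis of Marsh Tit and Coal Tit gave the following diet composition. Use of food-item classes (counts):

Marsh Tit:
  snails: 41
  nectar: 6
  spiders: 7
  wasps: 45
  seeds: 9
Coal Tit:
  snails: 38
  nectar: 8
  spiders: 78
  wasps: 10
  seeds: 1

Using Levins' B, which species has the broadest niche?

Proportions for Marsh Tit (n=108): 41/108=0.3796, 6/108=0.0556, 7/108=0.0648, 45/108=0.4167, 9/108=0.0833
Proportions for Coal Tit (n=135): 38/135=0.2815, 8/135=0.0593, 78/135=0.5778, 10/135=0.0741, 1/135=0.0074
Σp_Marsᵢ² = 0.3796² + 0.0556² + 0.0648² + 0.4167² + 0.0833² = 0.144096 + 0.003091 + 0.004199 + 0.173639 + 0.006939 = 0.331964
B_Mars = 1 / 0.331964 = 3.0124
Σp_Coalᵢ² = 0.2815² + 0.0593² + 0.5778² + 0.0741² + 0.0074² = 0.079242 + 0.003516 + 0.333853 + 0.005491 + 0.000055 = 0.422157
B_Coal = 1 / 0.422157 = 2.3688
Highest B → broadest niche (most generalist): Marsh Tit (B = 3.01).

Marsh Tit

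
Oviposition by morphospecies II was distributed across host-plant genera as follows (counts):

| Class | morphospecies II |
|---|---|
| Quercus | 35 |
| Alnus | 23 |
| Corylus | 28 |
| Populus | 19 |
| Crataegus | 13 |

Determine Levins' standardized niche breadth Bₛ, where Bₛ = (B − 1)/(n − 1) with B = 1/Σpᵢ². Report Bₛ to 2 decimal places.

Proportions for morphospecies II (n=118): 35/118=0.2966, 23/118=0.1949, 28/118=0.2373, 19/118=0.1610, 13/118=0.1102
Σpᵢ² = 0.2966² + 0.1949² + 0.2373² + 0.1610² + 0.1102² = 0.087972 + 0.037986 + 0.056311 + 0.025921 + 0.012144 = 0.220334
B = 1 / 0.220334 = 4.5386
Bₛ = (B − 1)/(n − 1) = (4.5386 − 1)/(5 − 1) = 3.5386/4 = 0.8847

0.88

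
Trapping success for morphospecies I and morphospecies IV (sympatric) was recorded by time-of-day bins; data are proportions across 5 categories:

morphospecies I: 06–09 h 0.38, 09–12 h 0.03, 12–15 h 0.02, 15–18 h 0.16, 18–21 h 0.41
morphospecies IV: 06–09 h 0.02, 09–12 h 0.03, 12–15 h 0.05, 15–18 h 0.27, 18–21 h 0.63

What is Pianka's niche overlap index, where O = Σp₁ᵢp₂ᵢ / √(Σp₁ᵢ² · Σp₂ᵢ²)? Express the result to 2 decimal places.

Σ p₁ᵢp₂ᵢ = 0.0076 + 0.0009 + 0.0010 + 0.0432 + 0.2583 = 0.3110
Σp_1ᵢ² = 0.38² + 0.03² + 0.02² + 0.16² + 0.41² = 0.1444 + 0.0009 + 0.0004 + 0.0256 + 0.1681 = 0.3394
Σp_2ᵢ² = 0.02² + 0.03² + 0.05² + 0.27² + 0.63² = 0.0004 + 0.0009 + 0.0025 + 0.0729 + 0.3969 = 0.4736
O = 0.3110 / √(0.3394 × 0.4736) = 0.3110 / 0.40092 = 0.7757

0.78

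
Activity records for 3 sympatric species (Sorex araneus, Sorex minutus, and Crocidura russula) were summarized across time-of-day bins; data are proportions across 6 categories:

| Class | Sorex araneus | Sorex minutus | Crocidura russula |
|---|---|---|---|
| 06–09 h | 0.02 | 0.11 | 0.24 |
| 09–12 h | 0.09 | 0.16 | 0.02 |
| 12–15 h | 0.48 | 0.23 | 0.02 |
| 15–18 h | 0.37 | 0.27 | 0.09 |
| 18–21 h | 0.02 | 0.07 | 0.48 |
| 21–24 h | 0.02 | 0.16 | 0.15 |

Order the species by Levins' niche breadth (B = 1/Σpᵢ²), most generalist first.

Σp_aranᵢ² = 0.02² + 0.09² + 0.48² + 0.37² + 0.02² + 0.02² = 0.0004 + 0.0081 + 0.2304 + 0.1369 + 0.0004 + 0.0004 = 0.3766
B_aran = 1 / 0.3766 = 2.6553
Σp_minuᵢ² = 0.11² + 0.16² + 0.23² + 0.27² + 0.07² + 0.16² = 0.0121 + 0.0256 + 0.0529 + 0.0729 + 0.0049 + 0.0256 = 0.1940
B_minu = 1 / 0.1940 = 5.1546
Σp_russᵢ² = 0.24² + 0.02² + 0.02² + 0.09² + 0.48² + 0.15² = 0.0576 + 0.0004 + 0.0004 + 0.0081 + 0.2304 + 0.0225 = 0.3194
B_russ = 1 / 0.3194 = 3.1309
Ranking by B (broadest → narrowest): Sorex minutus (5.15) > Crocidura russula (3.13) > Sorex araneus (2.66)

Sorex minutus > Crocidura russula > Sorex araneus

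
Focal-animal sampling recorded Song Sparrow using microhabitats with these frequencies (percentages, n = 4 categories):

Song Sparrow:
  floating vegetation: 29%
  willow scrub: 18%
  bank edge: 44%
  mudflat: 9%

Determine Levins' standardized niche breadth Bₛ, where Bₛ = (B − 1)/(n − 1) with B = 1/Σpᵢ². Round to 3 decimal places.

Convert percentages to proportions (divide by 100).
Σpᵢ² = 0.29² + 0.18² + 0.44² + 0.09² = 0.0841 + 0.0324 + 0.1936 + 0.0081 = 0.3182
B = 1 / 0.3182 = 3.14268
Bₛ = (B − 1)/(n − 1) = (3.14268 − 1)/(4 − 1) = 2.14268/3 = 0.71423

0.714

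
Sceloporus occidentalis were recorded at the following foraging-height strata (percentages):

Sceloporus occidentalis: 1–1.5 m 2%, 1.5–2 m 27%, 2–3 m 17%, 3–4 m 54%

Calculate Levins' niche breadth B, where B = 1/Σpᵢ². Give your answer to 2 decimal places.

Convert percentages to proportions (divide by 100).
Σpᵢ² = 0.02² + 0.27² + 0.17² + 0.54² = 0.0004 + 0.0729 + 0.0289 + 0.2916 = 0.3938
B = 1 / 0.3938 = 2.5394

2.54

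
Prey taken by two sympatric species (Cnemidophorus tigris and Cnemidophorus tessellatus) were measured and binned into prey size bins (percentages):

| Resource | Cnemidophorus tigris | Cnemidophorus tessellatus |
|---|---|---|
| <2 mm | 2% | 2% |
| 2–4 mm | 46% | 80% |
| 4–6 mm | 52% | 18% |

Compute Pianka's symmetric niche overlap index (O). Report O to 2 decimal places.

Convert percentages to proportions (divide by 100).
Σ p₁ᵢp₂ᵢ = 0.0004 + 0.3680 + 0.0936 = 0.4620
Σp_1ᵢ² = 0.02² + 0.46² + 0.52² = 0.0004 + 0.2116 + 0.2704 = 0.4824
Σp_2ᵢ² = 0.02² + 0.80² + 0.18² = 0.0004 + 0.6400 + 0.0324 = 0.6728
O = 0.4620 / √(0.4824 × 0.6728) = 0.4620 / 0.56970 = 0.8110

0.81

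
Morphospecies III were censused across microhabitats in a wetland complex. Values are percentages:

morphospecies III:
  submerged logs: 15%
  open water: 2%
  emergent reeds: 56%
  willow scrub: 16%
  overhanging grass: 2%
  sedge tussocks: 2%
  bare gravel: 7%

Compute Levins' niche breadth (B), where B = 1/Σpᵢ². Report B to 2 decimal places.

Convert percentages to proportions (divide by 100).
Σpᵢ² = 0.15² + 0.02² + 0.56² + 0.16² + 0.02² + 0.02² + 0.07² = 0.0225 + 0.0004 + 0.3136 + 0.0256 + 0.0004 + 0.0004 + 0.0049 = 0.3678
B = 1 / 0.3678 = 2.7189

2.72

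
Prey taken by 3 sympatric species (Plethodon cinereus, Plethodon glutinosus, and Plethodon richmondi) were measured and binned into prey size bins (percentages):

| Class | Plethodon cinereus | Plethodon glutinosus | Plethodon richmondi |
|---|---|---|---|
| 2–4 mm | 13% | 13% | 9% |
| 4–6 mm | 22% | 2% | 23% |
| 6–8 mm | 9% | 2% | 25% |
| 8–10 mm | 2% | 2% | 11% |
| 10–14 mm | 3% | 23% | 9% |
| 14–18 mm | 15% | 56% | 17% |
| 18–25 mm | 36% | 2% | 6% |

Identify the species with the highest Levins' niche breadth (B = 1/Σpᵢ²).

Convert percentages to proportions (divide by 100).
Σp_cineᵢ² = 0.13² + 0.22² + 0.09² + 0.02² + 0.03² + 0.15² + 0.36² = 0.0169 + 0.0484 + 0.0081 + 0.0004 + 0.0009 + 0.0225 + 0.1296 = 0.2268
B_cine = 1 / 0.2268 = 4.4092
Σp_glutᵢ² = 0.13² + 0.02² + 0.02² + 0.02² + 0.23² + 0.56² + 0.02² = 0.0169 + 0.0004 + 0.0004 + 0.0004 + 0.0529 + 0.3136 + 0.0004 = 0.3850
B_glut = 1 / 0.3850 = 2.5974
Σp_richᵢ² = 0.09² + 0.23² + 0.25² + 0.11² + 0.09² + 0.17² + 0.06² = 0.0081 + 0.0529 + 0.0625 + 0.0121 + 0.0081 + 0.0289 + 0.0036 = 0.1762
B_rich = 1 / 0.1762 = 5.6754
Highest B → broadest niche (most generalist): Plethodon richmondi (B = 5.68).

Plethodon richmondi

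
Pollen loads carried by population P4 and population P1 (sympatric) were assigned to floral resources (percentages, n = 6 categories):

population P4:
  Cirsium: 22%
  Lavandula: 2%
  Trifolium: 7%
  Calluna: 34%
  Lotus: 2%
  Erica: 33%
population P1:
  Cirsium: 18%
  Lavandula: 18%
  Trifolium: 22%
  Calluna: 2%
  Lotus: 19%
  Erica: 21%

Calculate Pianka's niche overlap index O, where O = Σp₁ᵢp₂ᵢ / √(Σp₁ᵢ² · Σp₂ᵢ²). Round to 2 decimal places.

0.60

Convert percentages to proportions (divide by 100).
Σ p₁ᵢp₂ᵢ = 0.0396 + 0.0036 + 0.0154 + 0.0068 + 0.0038 + 0.0693 = 0.1385
Σp_1ᵢ² = 0.22² + 0.02² + 0.07² + 0.34² + 0.02² + 0.33² = 0.0484 + 0.0004 + 0.0049 + 0.1156 + 0.0004 + 0.1089 = 0.2786
Σp_2ᵢ² = 0.18² + 0.18² + 0.22² + 0.02² + 0.19² + 0.21² = 0.0324 + 0.0324 + 0.0484 + 0.0004 + 0.0361 + 0.0441 = 0.1938
O = 0.1385 / √(0.2786 × 0.1938) = 0.1385 / 0.23236 = 0.5961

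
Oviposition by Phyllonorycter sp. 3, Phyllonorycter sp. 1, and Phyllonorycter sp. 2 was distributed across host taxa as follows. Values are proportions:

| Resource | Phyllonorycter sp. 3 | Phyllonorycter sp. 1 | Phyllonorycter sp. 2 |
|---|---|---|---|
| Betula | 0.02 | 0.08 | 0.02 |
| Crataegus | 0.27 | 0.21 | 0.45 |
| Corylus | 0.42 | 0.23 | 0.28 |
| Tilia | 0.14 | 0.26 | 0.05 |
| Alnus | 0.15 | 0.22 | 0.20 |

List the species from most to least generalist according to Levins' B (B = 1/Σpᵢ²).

Σp_3ᵢ² = 0.02² + 0.27² + 0.42² + 0.14² + 0.15² = 0.0004 + 0.0729 + 0.1764 + 0.0196 + 0.0225 = 0.2918
B_3 = 1 / 0.2918 = 3.4270
Σp_1ᵢ² = 0.08² + 0.21² + 0.23² + 0.26² + 0.22² = 0.0064 + 0.0441 + 0.0529 + 0.0676 + 0.0484 = 0.2194
B_1 = 1 / 0.2194 = 4.5579
Σp_2ᵢ² = 0.02² + 0.45² + 0.28² + 0.05² + 0.20² = 0.0004 + 0.2025 + 0.0784 + 0.0025 + 0.0400 = 0.3238
B_2 = 1 / 0.3238 = 3.0883
Ranking by B (broadest → narrowest): Phyllonorycter sp. 1 (4.56) > Phyllonorycter sp. 3 (3.43) > Phyllonorycter sp. 2 (3.09)

Phyllonorycter sp. 1 > Phyllonorycter sp. 3 > Phyllonorycter sp. 2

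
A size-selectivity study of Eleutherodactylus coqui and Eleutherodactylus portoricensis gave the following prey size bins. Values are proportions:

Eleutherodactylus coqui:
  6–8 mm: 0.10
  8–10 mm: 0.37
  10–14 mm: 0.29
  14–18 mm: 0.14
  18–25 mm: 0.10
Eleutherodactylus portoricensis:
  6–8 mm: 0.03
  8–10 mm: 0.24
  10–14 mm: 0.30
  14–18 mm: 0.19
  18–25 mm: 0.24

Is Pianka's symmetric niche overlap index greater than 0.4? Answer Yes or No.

Yes

Σ p₁ᵢp₂ᵢ = 0.0030 + 0.0888 + 0.0870 + 0.0266 + 0.0240 = 0.2294
Σp_1ᵢ² = 0.10² + 0.37² + 0.29² + 0.14² + 0.10² = 0.0100 + 0.1369 + 0.0841 + 0.0196 + 0.0100 = 0.2606
Σp_2ᵢ² = 0.03² + 0.24² + 0.30² + 0.19² + 0.24² = 0.0009 + 0.0576 + 0.0900 + 0.0361 + 0.0576 = 0.2422
O = 0.2294 / √(0.2606 × 0.2422) = 0.2294 / 0.25123 = 0.9131
O = 0.9131 > 0.4 → Yes.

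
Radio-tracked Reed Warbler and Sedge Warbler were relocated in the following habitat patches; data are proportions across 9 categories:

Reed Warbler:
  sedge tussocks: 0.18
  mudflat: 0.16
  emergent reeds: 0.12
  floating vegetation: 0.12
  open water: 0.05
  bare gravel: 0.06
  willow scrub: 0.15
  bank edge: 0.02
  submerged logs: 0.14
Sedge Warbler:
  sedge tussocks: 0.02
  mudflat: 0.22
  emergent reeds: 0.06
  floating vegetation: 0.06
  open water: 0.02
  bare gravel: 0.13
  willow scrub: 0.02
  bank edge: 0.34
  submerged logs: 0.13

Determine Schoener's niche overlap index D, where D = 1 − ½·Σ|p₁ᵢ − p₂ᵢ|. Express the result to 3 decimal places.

Σ|p₁ᵢ − p₂ᵢ| = 0.16 + 0.06 + 0.06 + 0.06 + 0.03 + 0.07 + 0.13 + 0.32 + 0.01 = 0.90
D = 1 − ½ × 0.90 = 1 − 0.450 = 0.55000

0.550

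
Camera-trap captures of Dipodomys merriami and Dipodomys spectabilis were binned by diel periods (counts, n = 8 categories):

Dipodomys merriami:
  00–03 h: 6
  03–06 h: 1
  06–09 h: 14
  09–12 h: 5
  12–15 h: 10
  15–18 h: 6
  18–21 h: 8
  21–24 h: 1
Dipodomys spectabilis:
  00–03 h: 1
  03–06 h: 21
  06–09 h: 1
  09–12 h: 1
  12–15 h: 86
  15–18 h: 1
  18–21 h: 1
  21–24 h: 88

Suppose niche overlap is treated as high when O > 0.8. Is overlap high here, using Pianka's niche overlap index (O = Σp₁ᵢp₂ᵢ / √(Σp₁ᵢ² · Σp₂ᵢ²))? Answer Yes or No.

Proportions for Dipodomys merriami (n=51): 6/51=0.1176, 1/51=0.0196, 14/51=0.2745, 5/51=0.0980, 10/51=0.1961, 6/51=0.1176, 8/51=0.1569, 1/51=0.0196
Proportions for Dipodomys spectabilis (n=200): 1/200=0.0050, 21/200=0.1050, 1/200=0.0050, 1/200=0.0050, 86/200=0.4300, 1/200=0.0050, 1/200=0.0050, 88/200=0.4400
Σ p₁ᵢp₂ᵢ = 0.000588 + 0.002058 + 0.001373 + 0.000490 + 0.084323 + 0.000588 + 0.000785 + 0.008624 = 0.098829
Σp_1ᵢ² = 0.1176² + 0.0196² + 0.2745² + 0.0980² + 0.1961² + 0.1176² + 0.1569² + 0.0196² = 0.013830 + 0.000384 + 0.075350 + 0.009604 + 0.038455 + 0.013830 + 0.024618 + 0.000384 = 0.176455
Σp_2ᵢ² = 0.0050² + 0.1050² + 0.0050² + 0.0050² + 0.4300² + 0.0050² + 0.0050² + 0.4400² = 0.000025 + 0.011025 + 0.000025 + 0.000025 + 0.184900 + 0.000025 + 0.000025 + 0.193600 = 0.389650
O = 0.098829 / √(0.176455 × 0.389650) = 0.098829 / 0.2622131 = 0.3769
O = 0.3769 < 0.8 → No.

No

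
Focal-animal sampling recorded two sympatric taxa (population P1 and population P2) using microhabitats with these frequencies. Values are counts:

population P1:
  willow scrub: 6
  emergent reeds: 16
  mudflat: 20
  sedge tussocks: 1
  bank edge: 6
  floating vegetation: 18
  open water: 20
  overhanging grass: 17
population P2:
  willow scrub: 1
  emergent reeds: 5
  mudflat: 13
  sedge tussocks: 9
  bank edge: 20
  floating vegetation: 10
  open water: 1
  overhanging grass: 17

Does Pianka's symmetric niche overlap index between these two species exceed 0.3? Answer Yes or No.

Proportions for population P1 (n=104): 6/104=0.0577, 16/104=0.1538, 20/104=0.1923, 1/104=0.0096, 6/104=0.0577, 18/104=0.1731, 20/104=0.1923, 17/104=0.1635
Proportions for population P2 (n=76): 1/76=0.0132, 5/76=0.0658, 13/76=0.1711, 9/76=0.1184, 20/76=0.2632, 10/76=0.1316, 1/76=0.0132, 17/76=0.2237
Σ p₁ᵢp₂ᵢ = 0.000762 + 0.010120 + 0.032903 + 0.001137 + 0.015187 + 0.022780 + 0.002538 + 0.036575 = 0.122002
Σp_1ᵢ² = 0.0577² + 0.1538² + 0.1923² + 0.0096² + 0.0577² + 0.1731² + 0.1923² + 0.1635² = 0.003329 + 0.023654 + 0.036979 + 0.000092 + 0.003329 + 0.029964 + 0.036979 + 0.026732 = 0.161058
Σp_2ᵢ² = 0.0132² + 0.0658² + 0.1711² + 0.1184² + 0.2632² + 0.1316² + 0.0132² + 0.2237² = 0.000174 + 0.004330 + 0.029275 + 0.014019 + 0.069274 + 0.017319 + 0.000174 + 0.050042 = 0.184607
O = 0.122002 / √(0.161058 × 0.184607) = 0.122002 / 0.1724310 = 0.7075
O = 0.7075 > 0.3 → Yes.

Yes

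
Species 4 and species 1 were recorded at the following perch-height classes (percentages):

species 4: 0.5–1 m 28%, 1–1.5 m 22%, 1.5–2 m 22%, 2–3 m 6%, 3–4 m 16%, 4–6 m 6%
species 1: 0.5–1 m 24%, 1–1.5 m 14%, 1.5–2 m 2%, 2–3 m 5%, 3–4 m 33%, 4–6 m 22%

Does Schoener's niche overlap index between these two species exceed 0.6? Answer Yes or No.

Convert percentages to proportions (divide by 100).
Σ|p₁ᵢ − p₂ᵢ| = 0.04 + 0.08 + 0.20 + 0.01 + 0.17 + 0.16 = 0.66
D = 1 − ½ × 0.66 = 1 − 0.330 = 0.6700
D = 0.6700 > 0.6 → Yes.

Yes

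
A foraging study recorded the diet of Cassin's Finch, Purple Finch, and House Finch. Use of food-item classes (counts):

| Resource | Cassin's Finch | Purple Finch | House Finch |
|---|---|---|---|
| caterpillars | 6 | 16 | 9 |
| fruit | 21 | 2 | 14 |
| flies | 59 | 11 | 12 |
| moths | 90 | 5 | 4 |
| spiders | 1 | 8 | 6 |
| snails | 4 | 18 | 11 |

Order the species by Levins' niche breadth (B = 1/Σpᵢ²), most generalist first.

House Finch > Purple Finch > Cassin's Finch

Proportions for Cassin's Finch (n=181): 6/181=0.0331, 21/181=0.1160, 59/181=0.3260, 90/181=0.4972, 1/181=0.0055, 4/181=0.0221
Proportions for Purple Finch (n=60): 16/60=0.2667, 2/60=0.0333, 11/60=0.1833, 5/60=0.0833, 8/60=0.1333, 18/60=0.3000
Proportions for House Finch (n=56): 9/56=0.1607, 14/56=0.2500, 12/56=0.2143, 4/56=0.0714, 6/56=0.1071, 11/56=0.1964
Σp_Cassᵢ² = 0.0331² + 0.1160² + 0.3260² + 0.4972² + 0.0055² + 0.0221² = 0.001096 + 0.013456 + 0.106276 + 0.247208 + 0.000030 + 0.000488 = 0.368554
B_Cass = 1 / 0.368554 = 2.7133
Σp_Purpᵢ² = 0.2667² + 0.0333² + 0.1833² + 0.0833² + 0.1333² + 0.3000² = 0.071129 + 0.001109 + 0.033599 + 0.006939 + 0.017769 + 0.090000 = 0.220545
B_Purp = 1 / 0.220545 = 4.5342
Σp_Housᵢ² = 0.1607² + 0.2500² + 0.2143² + 0.0714² + 0.1071² + 0.1964² = 0.025824 + 0.062500 + 0.045924 + 0.005098 + 0.011470 + 0.038573 = 0.189389
B_Hous = 1 / 0.189389 = 5.2801
Ranking by B (broadest → narrowest): House Finch (5.28) > Purple Finch (4.53) > Cassin's Finch (2.71)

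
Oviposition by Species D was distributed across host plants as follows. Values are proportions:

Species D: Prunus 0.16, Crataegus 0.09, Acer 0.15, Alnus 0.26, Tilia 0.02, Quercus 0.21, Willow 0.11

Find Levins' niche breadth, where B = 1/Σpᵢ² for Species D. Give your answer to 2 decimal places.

Σpᵢ² = 0.16² + 0.09² + 0.15² + 0.26² + 0.02² + 0.21² + 0.11² = 0.0256 + 0.0081 + 0.0225 + 0.0676 + 0.0004 + 0.0441 + 0.0121 = 0.1804
B = 1 / 0.1804 = 5.5432

5.54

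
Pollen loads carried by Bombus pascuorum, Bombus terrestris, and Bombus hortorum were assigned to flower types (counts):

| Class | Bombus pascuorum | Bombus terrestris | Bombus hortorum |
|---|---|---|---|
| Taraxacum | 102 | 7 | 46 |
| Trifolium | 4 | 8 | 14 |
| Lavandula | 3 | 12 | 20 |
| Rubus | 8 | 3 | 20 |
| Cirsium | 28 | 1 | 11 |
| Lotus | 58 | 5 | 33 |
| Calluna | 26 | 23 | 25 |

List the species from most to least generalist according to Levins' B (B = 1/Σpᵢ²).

Bombus hortorum > Bombus terrestris > Bombus pascuorum

Proportions for Bombus pascuorum (n=229): 102/229=0.4454, 4/229=0.0175, 3/229=0.0131, 8/229=0.0349, 28/229=0.1223, 58/229=0.2533, 26/229=0.1135
Proportions for Bombus terrestris (n=59): 7/59=0.1186, 8/59=0.1356, 12/59=0.2034, 3/59=0.0508, 1/59=0.0169, 5/59=0.0847, 23/59=0.3898
Proportions for Bombus hortorum (n=169): 46/169=0.2722, 14/169=0.0828, 20/169=0.1183, 20/169=0.1183, 11/169=0.0651, 33/169=0.1953, 25/169=0.1479
Σp_pascᵢ² = 0.4454² + 0.0175² + 0.0131² + 0.0349² + 0.1223² + 0.2533² + 0.1135² = 0.198381 + 0.000306 + 0.000172 + 0.001218 + 0.014957 + 0.064161 + 0.012882 = 0.292077
B_pasc = 1 / 0.292077 = 3.4238
Σp_terrᵢ² = 0.1186² + 0.1356² + 0.2034² + 0.0508² + 0.0169² + 0.0847² + 0.3898² = 0.014066 + 0.018387 + 0.041372 + 0.002581 + 0.000286 + 0.007174 + 0.151944 = 0.235810
B_terr = 1 / 0.235810 = 4.2407
Σp_hortᵢ² = 0.2722² + 0.0828² + 0.1183² + 0.1183² + 0.0651² + 0.1953² + 0.1479² = 0.074093 + 0.006856 + 0.013995 + 0.013995 + 0.004238 + 0.038142 + 0.021874 = 0.173193
B_hort = 1 / 0.173193 = 5.7739
Ranking by B (broadest → narrowest): Bombus hortorum (5.77) > Bombus terrestris (4.24) > Bombus pascuorum (3.42)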